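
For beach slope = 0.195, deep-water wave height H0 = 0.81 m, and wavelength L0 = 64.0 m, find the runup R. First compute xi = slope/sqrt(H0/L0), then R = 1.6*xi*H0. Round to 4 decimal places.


xi = slope / sqrt(H0/L0)
H0/L0 = 0.81/64.0 = 0.012656
sqrt(0.012656) = 0.112500
xi = 0.195 / 0.112500 = 1.733333
R = 1.6 * xi * H0 = 1.6 * 1.733333 * 0.81
R = 2.2464 m

2.2464


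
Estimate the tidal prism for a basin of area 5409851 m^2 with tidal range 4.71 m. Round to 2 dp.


Tidal prism = Area * Tidal range
P = 5409851 * 4.71
P = 25480398.21 m^3

25480398.21


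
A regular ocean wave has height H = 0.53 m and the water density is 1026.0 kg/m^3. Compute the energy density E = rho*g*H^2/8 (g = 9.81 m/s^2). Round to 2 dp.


E = (1/8) * rho * g * H^2
E = (1/8) * 1026.0 * 9.81 * 0.53^2
E = 0.125 * 1026.0 * 9.81 * 0.2809
E = 353.41 J/m^2

353.41


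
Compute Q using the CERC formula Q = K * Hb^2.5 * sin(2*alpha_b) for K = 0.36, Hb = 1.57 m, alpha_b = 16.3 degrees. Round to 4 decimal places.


Q = K * Hb^2.5 * sin(2 * alpha_b)
Hb^2.5 = 1.57^2.5 = 3.088511
sin(2 * 16.3) = sin(32.6) = 0.538771
Q = 0.36 * 3.088511 * 0.538771
Q = 0.5990 m^3/s

0.5990


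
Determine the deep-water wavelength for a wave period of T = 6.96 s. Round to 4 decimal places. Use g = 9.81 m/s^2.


L0 = g * T^2 / (2 * pi)
L0 = 9.81 * 6.96^2 / (2 * pi)
L0 = 9.81 * 48.4416 / 6.28319
L0 = 475.2121 / 6.28319
L0 = 75.6324 m

75.6324


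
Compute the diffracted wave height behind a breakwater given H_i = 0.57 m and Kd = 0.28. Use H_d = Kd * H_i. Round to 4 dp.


H_d = Kd * H_i
H_d = 0.28 * 0.57
H_d = 0.1596 m

0.1596


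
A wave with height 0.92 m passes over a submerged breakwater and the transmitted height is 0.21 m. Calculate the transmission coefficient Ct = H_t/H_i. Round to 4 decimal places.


Ct = H_t / H_i
Ct = 0.21 / 0.92
Ct = 0.2283

0.2283


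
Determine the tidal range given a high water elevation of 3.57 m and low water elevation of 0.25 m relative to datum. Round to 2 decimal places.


Tidal range = High water - Low water
Tidal range = 3.57 - (0.25)
Tidal range = 3.32 m

3.32


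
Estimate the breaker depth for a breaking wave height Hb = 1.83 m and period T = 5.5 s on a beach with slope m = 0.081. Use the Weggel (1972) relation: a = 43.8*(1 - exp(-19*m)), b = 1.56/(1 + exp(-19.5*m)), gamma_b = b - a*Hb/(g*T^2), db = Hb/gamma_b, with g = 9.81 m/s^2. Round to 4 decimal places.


a = 43.8 * (1 - exp(-19 * m))
exp(-19 * 0.081) = exp(-1.5390) = 0.214596
a = 43.8 * (1 - 0.214596) = 34.400713
b = 1.56 / (1 + exp(-19.5 * m))
exp(-19.5 * 0.081) = exp(-1.5795) = 0.206078
b = 1.56 / (1 + 0.206078) = 1.293449
Hb / (g * T^2) = 1.83 / (9.81 * 5.5^2) = 1.83 / 296.7525 = 0.00616676
gamma_b = b - a * Hb/(g*T^2) = 1.293449 - 34.400713 * 0.00616676 = 1.081308
db = Hb / gamma_b = 1.83 / 1.081308
db = 1.6924 m

1.6924


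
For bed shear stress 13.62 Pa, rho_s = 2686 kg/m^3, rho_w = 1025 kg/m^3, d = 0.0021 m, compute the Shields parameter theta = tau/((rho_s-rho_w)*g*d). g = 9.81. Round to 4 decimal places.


theta = tau / ((rho_s - rho_w) * g * d)
rho_s - rho_w = 2686 - 1025 = 1661
Denominator = 1661 * 9.81 * 0.0021 = 34.218261
theta = 13.62 / 34.218261
theta = 0.3980

0.3980


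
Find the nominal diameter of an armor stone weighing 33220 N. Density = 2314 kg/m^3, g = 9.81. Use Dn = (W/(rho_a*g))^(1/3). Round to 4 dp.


V = W / (rho_a * g)
V = 33220 / (2314 * 9.81)
V = 33220 / 22700.34
V = 1.463414 m^3
Dn = V^(1/3) = 1.463414^(1/3)
Dn = 1.1353 m

1.1353


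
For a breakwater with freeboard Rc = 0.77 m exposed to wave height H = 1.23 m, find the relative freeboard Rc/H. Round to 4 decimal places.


Relative freeboard = Rc / H
= 0.77 / 1.23
= 0.6260

0.6260


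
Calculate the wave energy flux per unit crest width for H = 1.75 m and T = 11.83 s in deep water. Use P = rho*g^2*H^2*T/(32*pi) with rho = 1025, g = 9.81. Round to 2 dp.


P = rho * g^2 * H^2 * T / (32 * pi)
P = 1025 * 9.81^2 * 1.75^2 * 11.83 / (32 * pi)
P = 1025 * 96.2361 * 3.0625 * 11.83 / 100.53096
P = 35548.63 W/m

35548.63


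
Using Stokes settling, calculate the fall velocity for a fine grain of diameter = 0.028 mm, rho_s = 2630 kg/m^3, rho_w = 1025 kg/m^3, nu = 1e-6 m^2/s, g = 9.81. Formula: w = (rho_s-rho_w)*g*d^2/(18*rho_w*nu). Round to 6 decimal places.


w = (rho_s - rho_w) * g * d^2 / (18 * rho_w * nu)
d = 0.028 mm = 0.000028 m
rho_s - rho_w = 2630 - 1025 = 1605
Numerator = 1605 * 9.81 * (0.000028)^2 = 0.000012344119
Denominator = 18 * 1025 * 1e-6 = 0.018450
w = 0.000669 m/s

0.000669


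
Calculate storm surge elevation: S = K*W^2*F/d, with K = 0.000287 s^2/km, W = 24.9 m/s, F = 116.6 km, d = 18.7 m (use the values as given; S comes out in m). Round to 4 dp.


S = K * W^2 * F / d
W^2 = 24.9^2 = 620.01
S = 0.000287 * 620.01 * 116.6 / 18.7
Numerator = 0.000287 * 620.01 * 116.6 = 20.748139
S = 20.748139 / 18.7 = 1.1095 m

1.1095


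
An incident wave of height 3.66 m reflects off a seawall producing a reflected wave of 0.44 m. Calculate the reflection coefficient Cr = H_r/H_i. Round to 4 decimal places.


Cr = H_r / H_i
Cr = 0.44 / 3.66
Cr = 0.1202

0.1202


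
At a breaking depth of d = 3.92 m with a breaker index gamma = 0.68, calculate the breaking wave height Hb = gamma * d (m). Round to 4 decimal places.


Hb = gamma * d
Hb = 0.68 * 3.92
Hb = 2.6656 m

2.6656


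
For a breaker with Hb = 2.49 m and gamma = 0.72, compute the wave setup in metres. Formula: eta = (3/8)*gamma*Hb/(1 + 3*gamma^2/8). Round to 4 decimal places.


eta = (3/8) * gamma * Hb / (1 + 3*gamma^2/8)
Numerator = (3/8) * 0.72 * 2.49 = 0.672300
Denominator = 1 + 3*0.72^2/8 = 1 + 0.194400 = 1.194400
eta = 0.672300 / 1.194400
eta = 0.5629 m

0.5629


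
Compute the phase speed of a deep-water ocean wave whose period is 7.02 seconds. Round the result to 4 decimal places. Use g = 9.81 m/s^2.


We use the deep-water celerity formula:
C = g * T / (2 * pi)
C = 9.81 * 7.02 / (2 * 3.14159...)
C = 68.866200 / 6.283185
C = 10.9604 m/s

10.9604


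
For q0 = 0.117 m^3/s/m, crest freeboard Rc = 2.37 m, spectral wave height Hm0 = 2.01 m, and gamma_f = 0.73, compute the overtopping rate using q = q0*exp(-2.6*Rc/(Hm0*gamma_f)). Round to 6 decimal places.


q = q0 * exp(-2.6 * Rc / (Hm0 * gamma_f))
Exponent = -2.6 * 2.37 / (2.01 * 0.73)
= -2.6 * 2.37 / 1.4673
= -4.199550
exp(-4.199550) = 0.015002
q = 0.117 * 0.015002
q = 0.001755 m^3/s/m

0.001755


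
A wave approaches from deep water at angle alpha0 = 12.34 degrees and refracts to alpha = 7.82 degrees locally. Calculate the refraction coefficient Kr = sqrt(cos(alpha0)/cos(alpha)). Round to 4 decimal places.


Kr = sqrt(cos(alpha0) / cos(alpha))
cos(12.34) = 0.976897
cos(7.82) = 0.990700
Kr = sqrt(0.976897 / 0.990700)
Kr = sqrt(0.986067)
Kr = 0.9930

0.9930


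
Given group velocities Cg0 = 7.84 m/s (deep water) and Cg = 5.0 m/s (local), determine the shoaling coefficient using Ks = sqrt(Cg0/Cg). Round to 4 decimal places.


Ks = sqrt(Cg0 / Cg)
Ks = sqrt(7.84 / 5.0)
Ks = sqrt(1.5680)
Ks = 1.2522

1.2522


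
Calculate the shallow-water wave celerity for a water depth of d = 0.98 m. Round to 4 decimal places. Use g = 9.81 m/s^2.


Using the shallow-water approximation:
C = sqrt(g * d) = sqrt(9.81 * 0.98)
C = sqrt(9.6138)
C = 3.1006 m/s

3.1006


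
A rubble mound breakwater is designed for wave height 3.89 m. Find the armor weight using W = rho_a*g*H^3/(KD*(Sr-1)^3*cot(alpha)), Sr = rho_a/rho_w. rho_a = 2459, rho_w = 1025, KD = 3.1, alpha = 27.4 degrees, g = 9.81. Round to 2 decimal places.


Sr = rho_a / rho_w = 2459 / 1025 = 2.399024
(Sr - 1) = 1.399024
(Sr - 1)^3 = 2.738267
cot(27.4) = 1 / tan(27.4) = 1 / 0.518351 = 1.929196
Numerator = 2459 * 9.81 * 3.89^3 = 1419960.7505
Denominator = 3.1 * 2.738267 * 1.929196 = 16.376225
W = 1419960.7505 / 16.376225
W = 86708.67 N

86708.67


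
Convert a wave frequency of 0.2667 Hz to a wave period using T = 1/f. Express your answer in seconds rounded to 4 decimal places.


T = 1 / f
T = 1 / 0.2667
T = 3.7495 s

3.7495


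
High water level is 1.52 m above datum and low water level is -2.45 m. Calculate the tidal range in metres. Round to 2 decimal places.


Tidal range = High water - Low water
Tidal range = 1.52 - (-2.45)
Tidal range = 3.97 m

3.97


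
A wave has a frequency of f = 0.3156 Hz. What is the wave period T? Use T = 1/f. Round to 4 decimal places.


T = 1 / f
T = 1 / 0.3156
T = 3.1686 s

3.1686


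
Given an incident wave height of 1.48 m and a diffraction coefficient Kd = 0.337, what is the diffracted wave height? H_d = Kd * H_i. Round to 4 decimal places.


H_d = Kd * H_i
H_d = 0.337 * 1.48
H_d = 0.4988 m

0.4988


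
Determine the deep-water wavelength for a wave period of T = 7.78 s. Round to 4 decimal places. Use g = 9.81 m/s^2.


L0 = g * T^2 / (2 * pi)
L0 = 9.81 * 7.78^2 / (2 * pi)
L0 = 9.81 * 60.5284 / 6.28319
L0 = 593.7836 / 6.28319
L0 = 94.5036 m

94.5036


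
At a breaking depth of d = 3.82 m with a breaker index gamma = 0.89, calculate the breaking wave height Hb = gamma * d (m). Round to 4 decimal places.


Hb = gamma * d
Hb = 0.89 * 3.82
Hb = 3.3998 m

3.3998


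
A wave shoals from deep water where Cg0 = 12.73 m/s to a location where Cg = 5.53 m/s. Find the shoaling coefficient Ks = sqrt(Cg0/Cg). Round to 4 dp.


Ks = sqrt(Cg0 / Cg)
Ks = sqrt(12.73 / 5.53)
Ks = sqrt(2.3020)
Ks = 1.5172

1.5172


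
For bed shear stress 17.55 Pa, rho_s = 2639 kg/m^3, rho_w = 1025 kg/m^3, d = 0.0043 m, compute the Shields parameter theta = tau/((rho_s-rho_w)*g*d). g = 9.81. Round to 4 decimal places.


theta = tau / ((rho_s - rho_w) * g * d)
rho_s - rho_w = 2639 - 1025 = 1614
Denominator = 1614 * 9.81 * 0.0043 = 68.083362
theta = 17.55 / 68.083362
theta = 0.2578

0.2578


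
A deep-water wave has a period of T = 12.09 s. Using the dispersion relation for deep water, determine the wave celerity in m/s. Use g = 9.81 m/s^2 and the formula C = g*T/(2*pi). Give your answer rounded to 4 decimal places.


We use the deep-water celerity formula:
C = g * T / (2 * pi)
C = 9.81 * 12.09 / (2 * 3.14159...)
C = 118.602900 / 6.283185
C = 18.8762 m/s

18.8762


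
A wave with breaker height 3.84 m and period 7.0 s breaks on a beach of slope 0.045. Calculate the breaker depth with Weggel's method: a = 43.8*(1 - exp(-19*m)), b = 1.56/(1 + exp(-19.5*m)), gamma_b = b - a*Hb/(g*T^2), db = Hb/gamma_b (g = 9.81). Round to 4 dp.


a = 43.8 * (1 - exp(-19 * m))
exp(-19 * 0.045) = exp(-0.8550) = 0.425283
a = 43.8 * (1 - 0.425283) = 25.172596
b = 1.56 / (1 + exp(-19.5 * m))
exp(-19.5 * 0.045) = exp(-0.8775) = 0.415821
b = 1.56 / (1 + 0.415821) = 1.101834
Hb / (g * T^2) = 3.84 / (9.81 * 7.0^2) = 3.84 / 480.6900 = 0.00798852
gamma_b = b - a * Hb/(g*T^2) = 1.101834 - 25.172596 * 0.00798852 = 0.900742
db = Hb / gamma_b = 3.84 / 0.900742
db = 4.2632 m

4.2632


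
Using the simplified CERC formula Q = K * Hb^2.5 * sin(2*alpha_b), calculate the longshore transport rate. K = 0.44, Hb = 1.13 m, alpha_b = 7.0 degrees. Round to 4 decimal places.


Q = K * Hb^2.5 * sin(2 * alpha_b)
Hb^2.5 = 1.13^2.5 = 1.357363
sin(2 * 7.0) = sin(14.0) = 0.241922
Q = 0.44 * 1.357363 * 0.241922
Q = 0.1445 m^3/s

0.1445


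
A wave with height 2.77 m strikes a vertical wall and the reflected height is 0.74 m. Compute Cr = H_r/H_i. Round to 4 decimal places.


Cr = H_r / H_i
Cr = 0.74 / 2.77
Cr = 0.2671

0.2671


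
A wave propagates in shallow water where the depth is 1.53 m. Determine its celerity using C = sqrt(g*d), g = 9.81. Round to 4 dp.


Using the shallow-water approximation:
C = sqrt(g * d) = sqrt(9.81 * 1.53)
C = sqrt(15.0093)
C = 3.8742 m/s

3.8742


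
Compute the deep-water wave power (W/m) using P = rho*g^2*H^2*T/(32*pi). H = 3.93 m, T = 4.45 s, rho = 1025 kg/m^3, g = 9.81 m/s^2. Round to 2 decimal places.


P = rho * g^2 * H^2 * T / (32 * pi)
P = 1025 * 9.81^2 * 3.93^2 * 4.45 / (32 * pi)
P = 1025 * 96.2361 * 15.4449 * 4.45 / 100.53096
P = 67438.38 W/m

67438.38


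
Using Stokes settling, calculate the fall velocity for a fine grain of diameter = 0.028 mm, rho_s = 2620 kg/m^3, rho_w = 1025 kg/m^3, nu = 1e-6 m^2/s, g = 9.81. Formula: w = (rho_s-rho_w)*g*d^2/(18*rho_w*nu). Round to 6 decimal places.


w = (rho_s - rho_w) * g * d^2 / (18 * rho_w * nu)
d = 0.028 mm = 0.000028 m
rho_s - rho_w = 2620 - 1025 = 1595
Numerator = 1595 * 9.81 * (0.000028)^2 = 0.000012267209
Denominator = 18 * 1025 * 1e-6 = 0.018450
w = 0.000665 m/s

0.000665


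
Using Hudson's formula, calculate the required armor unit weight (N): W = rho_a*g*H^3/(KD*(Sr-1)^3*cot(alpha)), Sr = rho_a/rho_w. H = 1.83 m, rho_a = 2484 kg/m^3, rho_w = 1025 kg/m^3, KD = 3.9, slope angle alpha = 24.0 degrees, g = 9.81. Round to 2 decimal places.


Sr = rho_a / rho_w = 2484 / 1025 = 2.423415
(Sr - 1) = 1.423415
(Sr - 1)^3 = 2.883994
cot(24.0) = 1 / tan(24.0) = 1 / 0.445229 = 2.246037
Numerator = 2484 * 9.81 * 1.83^3 = 149339.2164
Denominator = 3.9 * 2.883994 * 2.246037 = 25.262466
W = 149339.2164 / 25.262466
W = 5911.51 N

5911.51


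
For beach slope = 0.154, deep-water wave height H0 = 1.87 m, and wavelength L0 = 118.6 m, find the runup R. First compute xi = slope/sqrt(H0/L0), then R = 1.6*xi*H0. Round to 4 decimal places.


xi = slope / sqrt(H0/L0)
H0/L0 = 1.87/118.6 = 0.015767
sqrt(0.015767) = 0.125568
xi = 0.154 / 0.125568 = 1.226429
R = 1.6 * xi * H0 = 1.6 * 1.226429 * 1.87
R = 3.6695 m

3.6695


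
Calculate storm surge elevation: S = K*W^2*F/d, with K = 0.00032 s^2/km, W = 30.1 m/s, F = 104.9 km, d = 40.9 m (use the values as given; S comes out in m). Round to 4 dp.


S = K * W^2 * F / d
W^2 = 30.1^2 = 906.01
S = 0.00032 * 906.01 * 104.9 / 40.9
Numerator = 0.00032 * 906.01 * 104.9 = 30.412944
S = 30.412944 / 40.9 = 0.7436 m

0.7436


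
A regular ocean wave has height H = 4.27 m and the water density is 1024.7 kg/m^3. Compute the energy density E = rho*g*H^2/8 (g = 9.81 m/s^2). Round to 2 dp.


E = (1/8) * rho * g * H^2
E = (1/8) * 1024.7 * 9.81 * 4.27^2
E = 0.125 * 1024.7 * 9.81 * 18.2329
E = 22910.34 J/m^2

22910.34


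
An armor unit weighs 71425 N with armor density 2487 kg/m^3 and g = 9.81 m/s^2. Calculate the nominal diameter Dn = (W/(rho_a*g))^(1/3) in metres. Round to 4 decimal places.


V = W / (rho_a * g)
V = 71425 / (2487 * 9.81)
V = 71425 / 24397.47
V = 2.927558 m^3
Dn = V^(1/3) = 2.927558^(1/3)
Dn = 1.4305 m

1.4305


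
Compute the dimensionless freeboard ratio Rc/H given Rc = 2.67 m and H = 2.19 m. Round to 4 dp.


Relative freeboard = Rc / H
= 2.67 / 2.19
= 1.2192

1.2192


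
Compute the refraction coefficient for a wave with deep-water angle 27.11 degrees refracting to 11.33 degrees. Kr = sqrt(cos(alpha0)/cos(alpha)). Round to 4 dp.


Kr = sqrt(cos(alpha0) / cos(alpha))
cos(27.11) = 0.890133
cos(11.33) = 0.980512
Kr = sqrt(0.890133 / 0.980512)
Kr = sqrt(0.907825)
Kr = 0.9528

0.9528


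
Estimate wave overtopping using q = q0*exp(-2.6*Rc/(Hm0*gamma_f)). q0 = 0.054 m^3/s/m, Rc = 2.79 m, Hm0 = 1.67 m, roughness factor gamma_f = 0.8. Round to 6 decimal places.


q = q0 * exp(-2.6 * Rc / (Hm0 * gamma_f))
Exponent = -2.6 * 2.79 / (1.67 * 0.8)
= -2.6 * 2.79 / 1.3360
= -5.429641
exp(-5.429641) = 0.004385
q = 0.054 * 0.004385
q = 0.000237 m^3/s/m

0.000237


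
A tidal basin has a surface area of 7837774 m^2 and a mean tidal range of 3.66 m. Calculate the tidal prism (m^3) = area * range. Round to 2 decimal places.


Tidal prism = Area * Tidal range
P = 7837774 * 3.66
P = 28686252.84 m^3

28686252.84


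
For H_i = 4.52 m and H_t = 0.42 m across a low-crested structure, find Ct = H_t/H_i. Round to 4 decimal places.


Ct = H_t / H_i
Ct = 0.42 / 4.52
Ct = 0.0929

0.0929


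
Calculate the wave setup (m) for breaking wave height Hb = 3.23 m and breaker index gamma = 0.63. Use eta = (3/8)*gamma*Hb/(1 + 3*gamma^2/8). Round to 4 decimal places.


eta = (3/8) * gamma * Hb / (1 + 3*gamma^2/8)
Numerator = (3/8) * 0.63 * 3.23 = 0.763088
Denominator = 1 + 3*0.63^2/8 = 1 + 0.148838 = 1.148838
eta = 0.763088 / 1.148838
eta = 0.6642 m

0.6642


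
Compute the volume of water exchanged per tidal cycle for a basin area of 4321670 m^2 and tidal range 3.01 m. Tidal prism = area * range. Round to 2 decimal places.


Tidal prism = Area * Tidal range
P = 4321670 * 3.01
P = 13008226.70 m^3

13008226.70


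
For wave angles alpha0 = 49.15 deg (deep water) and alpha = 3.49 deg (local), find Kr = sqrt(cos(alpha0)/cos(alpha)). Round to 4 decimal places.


Kr = sqrt(cos(alpha0) / cos(alpha))
cos(49.15) = 0.654081
cos(3.49) = 0.998145
Kr = sqrt(0.654081 / 0.998145)
Kr = sqrt(0.655296)
Kr = 0.8095

0.8095


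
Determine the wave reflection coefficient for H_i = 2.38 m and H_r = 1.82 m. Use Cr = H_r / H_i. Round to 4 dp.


Cr = H_r / H_i
Cr = 1.82 / 2.38
Cr = 0.7647

0.7647


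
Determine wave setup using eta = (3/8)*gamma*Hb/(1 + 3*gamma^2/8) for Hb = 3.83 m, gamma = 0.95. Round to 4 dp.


eta = (3/8) * gamma * Hb / (1 + 3*gamma^2/8)
Numerator = (3/8) * 0.95 * 3.83 = 1.364437
Denominator = 1 + 3*0.95^2/8 = 1 + 0.338438 = 1.338438
eta = 1.364437 / 1.338438
eta = 1.0194 m

1.0194


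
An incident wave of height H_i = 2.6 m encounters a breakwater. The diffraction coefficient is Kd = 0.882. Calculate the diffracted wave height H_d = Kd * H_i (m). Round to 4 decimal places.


H_d = Kd * H_i
H_d = 0.882 * 2.6
H_d = 2.2932 m

2.2932


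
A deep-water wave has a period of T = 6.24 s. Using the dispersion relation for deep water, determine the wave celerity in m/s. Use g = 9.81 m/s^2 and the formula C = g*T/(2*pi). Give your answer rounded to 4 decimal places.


We use the deep-water celerity formula:
C = g * T / (2 * pi)
C = 9.81 * 6.24 / (2 * 3.14159...)
C = 61.214400 / 6.283185
C = 9.7426 m/s

9.7426


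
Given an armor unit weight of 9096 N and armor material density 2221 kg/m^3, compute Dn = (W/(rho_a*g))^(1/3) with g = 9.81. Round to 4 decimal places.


V = W / (rho_a * g)
V = 9096 / (2221 * 9.81)
V = 9096 / 21788.01
V = 0.417477 m^3
Dn = V^(1/3) = 0.417477^(1/3)
Dn = 0.7474 m

0.7474


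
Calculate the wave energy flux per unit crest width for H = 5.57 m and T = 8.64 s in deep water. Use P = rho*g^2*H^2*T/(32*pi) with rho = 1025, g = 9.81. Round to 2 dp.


P = rho * g^2 * H^2 * T / (32 * pi)
P = 1025 * 9.81^2 * 5.57^2 * 8.64 / (32 * pi)
P = 1025 * 96.2361 * 31.0249 * 8.64 / 100.53096
P = 263018.42 W/m

263018.42


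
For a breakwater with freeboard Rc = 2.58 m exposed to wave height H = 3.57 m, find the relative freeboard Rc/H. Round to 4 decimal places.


Relative freeboard = Rc / H
= 2.58 / 3.57
= 0.7227

0.7227


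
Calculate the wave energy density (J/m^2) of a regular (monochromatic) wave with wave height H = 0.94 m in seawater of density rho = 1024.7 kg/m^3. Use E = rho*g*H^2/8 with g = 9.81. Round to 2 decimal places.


E = (1/8) * rho * g * H^2
E = (1/8) * 1024.7 * 9.81 * 0.94^2
E = 0.125 * 1024.7 * 9.81 * 0.8836
E = 1110.28 J/m^2

1110.28


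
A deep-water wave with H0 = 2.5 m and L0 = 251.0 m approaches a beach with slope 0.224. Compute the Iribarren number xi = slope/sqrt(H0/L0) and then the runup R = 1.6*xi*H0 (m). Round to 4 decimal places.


xi = slope / sqrt(H0/L0)
H0/L0 = 2.5/251.0 = 0.009960
sqrt(0.009960) = 0.099801
xi = 0.224 / 0.099801 = 2.244476
R = 1.6 * xi * H0 = 1.6 * 2.244476 * 2.5
R = 8.9779 m

8.9779


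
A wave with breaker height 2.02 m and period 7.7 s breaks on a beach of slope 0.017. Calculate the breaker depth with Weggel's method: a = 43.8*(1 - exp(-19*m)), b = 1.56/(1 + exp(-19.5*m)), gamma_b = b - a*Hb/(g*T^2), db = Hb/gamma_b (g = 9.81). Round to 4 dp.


a = 43.8 * (1 - exp(-19 * m))
exp(-19 * 0.017) = exp(-0.3230) = 0.723974
a = 43.8 * (1 - 0.723974) = 12.089945
b = 1.56 / (1 + exp(-19.5 * m))
exp(-19.5 * 0.017) = exp(-0.3315) = 0.717846
b = 1.56 / (1 + 0.717846) = 0.908114
Hb / (g * T^2) = 2.02 / (9.81 * 7.7^2) = 2.02 / 581.6349 = 0.00347297
gamma_b = b - a * Hb/(g*T^2) = 0.908114 - 12.089945 * 0.00347297 = 0.866126
db = Hb / gamma_b = 2.02 / 0.866126
db = 2.3322 m

2.3322


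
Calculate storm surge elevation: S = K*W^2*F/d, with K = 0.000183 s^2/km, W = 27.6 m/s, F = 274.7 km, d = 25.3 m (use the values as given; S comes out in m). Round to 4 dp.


S = K * W^2 * F / d
W^2 = 27.6^2 = 761.76
S = 0.000183 * 761.76 * 274.7 / 25.3
Numerator = 0.000183 * 761.76 * 274.7 = 38.293751
S = 38.293751 / 25.3 = 1.5136 m

1.5136


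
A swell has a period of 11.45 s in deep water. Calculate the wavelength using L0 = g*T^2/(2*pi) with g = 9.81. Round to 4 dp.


L0 = g * T^2 / (2 * pi)
L0 = 9.81 * 11.45^2 / (2 * pi)
L0 = 9.81 * 131.1025 / 6.28319
L0 = 1286.1155 / 6.28319
L0 = 204.6916 m

204.6916


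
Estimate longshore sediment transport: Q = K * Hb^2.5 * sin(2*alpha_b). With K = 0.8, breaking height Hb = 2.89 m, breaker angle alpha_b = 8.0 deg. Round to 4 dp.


Q = K * Hb^2.5 * sin(2 * alpha_b)
Hb^2.5 = 2.89^2.5 = 14.198570
sin(2 * 8.0) = sin(16.0) = 0.275637
Q = 0.8 * 14.198570 * 0.275637
Q = 3.1309 m^3/s

3.1309


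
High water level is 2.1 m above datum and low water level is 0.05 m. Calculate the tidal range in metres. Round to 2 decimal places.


Tidal range = High water - Low water
Tidal range = 2.1 - (0.05)
Tidal range = 2.05 m

2.05


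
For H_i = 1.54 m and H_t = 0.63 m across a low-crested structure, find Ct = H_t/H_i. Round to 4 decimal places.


Ct = H_t / H_i
Ct = 0.63 / 1.54
Ct = 0.4091

0.4091


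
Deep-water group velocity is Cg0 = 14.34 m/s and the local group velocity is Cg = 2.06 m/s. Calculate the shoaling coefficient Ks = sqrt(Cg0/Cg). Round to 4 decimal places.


Ks = sqrt(Cg0 / Cg)
Ks = sqrt(14.34 / 2.06)
Ks = sqrt(6.9612)
Ks = 2.6384

2.6384


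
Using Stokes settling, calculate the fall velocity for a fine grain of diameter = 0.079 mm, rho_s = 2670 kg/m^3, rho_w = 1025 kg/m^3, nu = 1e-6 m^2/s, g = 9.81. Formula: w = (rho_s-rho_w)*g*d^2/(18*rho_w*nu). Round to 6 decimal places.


w = (rho_s - rho_w) * g * d^2 / (18 * rho_w * nu)
d = 0.079 mm = 0.000079 m
rho_s - rho_w = 2670 - 1025 = 1645
Numerator = 1645 * 9.81 * (0.000079)^2 = 0.000100713825
Denominator = 18 * 1025 * 1e-6 = 0.018450
w = 0.005459 m/s

0.005459


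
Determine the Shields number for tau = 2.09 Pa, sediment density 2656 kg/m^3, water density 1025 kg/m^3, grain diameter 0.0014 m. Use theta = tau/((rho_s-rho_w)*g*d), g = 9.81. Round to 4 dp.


theta = tau / ((rho_s - rho_w) * g * d)
rho_s - rho_w = 2656 - 1025 = 1631
Denominator = 1631 * 9.81 * 0.0014 = 22.400154
theta = 2.09 / 22.400154
theta = 0.0933

0.0933


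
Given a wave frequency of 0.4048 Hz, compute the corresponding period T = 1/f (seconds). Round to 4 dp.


T = 1 / f
T = 1 / 0.4048
T = 2.4704 s

2.4704


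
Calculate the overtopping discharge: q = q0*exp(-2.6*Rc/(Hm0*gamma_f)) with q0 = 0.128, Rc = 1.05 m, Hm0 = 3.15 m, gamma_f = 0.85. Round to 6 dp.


q = q0 * exp(-2.6 * Rc / (Hm0 * gamma_f))
Exponent = -2.6 * 1.05 / (3.15 * 0.85)
= -2.6 * 1.05 / 2.6775
= -1.019608
exp(-1.019608) = 0.360736
q = 0.128 * 0.360736
q = 0.046174 m^3/s/m

0.046174


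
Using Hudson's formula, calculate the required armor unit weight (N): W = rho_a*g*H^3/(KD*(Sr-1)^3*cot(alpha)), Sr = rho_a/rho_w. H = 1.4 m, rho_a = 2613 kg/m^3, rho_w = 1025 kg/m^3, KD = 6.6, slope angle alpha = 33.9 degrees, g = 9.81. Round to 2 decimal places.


Sr = rho_a / rho_w = 2613 / 1025 = 2.549268
(Sr - 1) = 1.549268
(Sr - 1)^3 = 3.718604
cot(33.9) = 1 / tan(33.9) = 1 / 0.671972 = 1.488157
Numerator = 2613 * 9.81 * 1.4^3 = 70338.4063
Denominator = 6.6 * 3.718604 * 1.488157 = 36.523516
W = 70338.4063 / 36.523516
W = 1925.84 N

1925.84


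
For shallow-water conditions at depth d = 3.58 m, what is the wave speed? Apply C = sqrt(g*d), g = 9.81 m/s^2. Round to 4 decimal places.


Using the shallow-water approximation:
C = sqrt(g * d) = sqrt(9.81 * 3.58)
C = sqrt(35.1198)
C = 5.9262 m/s

5.9262


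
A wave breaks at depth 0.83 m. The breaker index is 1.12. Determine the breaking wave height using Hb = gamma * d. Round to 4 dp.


Hb = gamma * d
Hb = 1.12 * 0.83
Hb = 0.9296 m

0.9296


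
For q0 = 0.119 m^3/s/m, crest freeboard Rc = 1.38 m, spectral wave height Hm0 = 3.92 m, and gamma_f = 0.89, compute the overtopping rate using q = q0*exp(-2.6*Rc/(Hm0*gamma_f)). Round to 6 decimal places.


q = q0 * exp(-2.6 * Rc / (Hm0 * gamma_f))
Exponent = -2.6 * 1.38 / (3.92 * 0.89)
= -2.6 * 1.38 / 3.4888
= -1.028434
exp(-1.028434) = 0.357567
q = 0.119 * 0.357567
q = 0.042550 m^3/s/m

0.042550


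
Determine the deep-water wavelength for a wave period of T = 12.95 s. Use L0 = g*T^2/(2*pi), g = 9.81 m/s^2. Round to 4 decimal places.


L0 = g * T^2 / (2 * pi)
L0 = 9.81 * 12.95^2 / (2 * pi)
L0 = 9.81 * 167.7025 / 6.28319
L0 = 1645.1615 / 6.28319
L0 = 261.8356 m

261.8356


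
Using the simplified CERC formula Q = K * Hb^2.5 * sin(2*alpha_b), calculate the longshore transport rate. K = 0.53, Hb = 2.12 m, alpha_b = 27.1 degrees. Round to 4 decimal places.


Q = K * Hb^2.5 * sin(2 * alpha_b)
Hb^2.5 = 2.12^2.5 = 6.543945
sin(2 * 27.1) = sin(54.2) = 0.811064
Q = 0.53 * 6.543945 * 0.811064
Q = 2.8130 m^3/s

2.8130


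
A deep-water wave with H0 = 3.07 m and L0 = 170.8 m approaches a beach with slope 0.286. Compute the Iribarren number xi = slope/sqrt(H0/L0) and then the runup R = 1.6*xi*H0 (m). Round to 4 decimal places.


xi = slope / sqrt(H0/L0)
H0/L0 = 3.07/170.8 = 0.017974
sqrt(0.017974) = 0.134068
xi = 0.286 / 0.134068 = 2.133245
R = 1.6 * xi * H0 = 1.6 * 2.133245 * 3.07
R = 10.4785 m

10.4785


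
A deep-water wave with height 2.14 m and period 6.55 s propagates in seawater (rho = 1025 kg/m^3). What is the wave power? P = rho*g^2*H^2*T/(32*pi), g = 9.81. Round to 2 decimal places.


P = rho * g^2 * H^2 * T / (32 * pi)
P = 1025 * 9.81^2 * 2.14^2 * 6.55 / (32 * pi)
P = 1025 * 96.2361 * 4.5796 * 6.55 / 100.53096
P = 29432.75 W/m

29432.75


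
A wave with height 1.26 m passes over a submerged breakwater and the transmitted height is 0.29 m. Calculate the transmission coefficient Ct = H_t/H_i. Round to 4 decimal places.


Ct = H_t / H_i
Ct = 0.29 / 1.26
Ct = 0.2302

0.2302


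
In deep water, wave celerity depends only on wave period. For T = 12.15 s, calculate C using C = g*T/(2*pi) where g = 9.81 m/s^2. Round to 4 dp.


We use the deep-water celerity formula:
C = g * T / (2 * pi)
C = 9.81 * 12.15 / (2 * 3.14159...)
C = 119.191500 / 6.283185
C = 18.9699 m/s

18.9699


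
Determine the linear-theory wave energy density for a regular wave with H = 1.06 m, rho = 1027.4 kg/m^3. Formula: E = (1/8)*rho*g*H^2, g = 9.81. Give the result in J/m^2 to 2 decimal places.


E = (1/8) * rho * g * H^2
E = (1/8) * 1027.4 * 9.81 * 1.06^2
E = 0.125 * 1027.4 * 9.81 * 1.1236
E = 1415.57 J/m^2

1415.57


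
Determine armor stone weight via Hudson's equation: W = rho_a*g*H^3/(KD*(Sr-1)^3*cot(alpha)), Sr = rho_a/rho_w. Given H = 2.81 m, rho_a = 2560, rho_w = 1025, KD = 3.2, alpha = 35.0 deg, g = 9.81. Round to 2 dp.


Sr = rho_a / rho_w = 2560 / 1025 = 2.497561
(Sr - 1) = 1.497561
(Sr - 1)^3 = 3.358563
cot(35.0) = 1 / tan(35.0) = 1 / 0.700208 = 1.428148
Numerator = 2560 * 9.81 * 2.81^3 = 557221.5865
Denominator = 3.2 * 3.358563 * 1.428148 = 15.348882
W = 557221.5865 / 15.348882
W = 36303.73 N

36303.73


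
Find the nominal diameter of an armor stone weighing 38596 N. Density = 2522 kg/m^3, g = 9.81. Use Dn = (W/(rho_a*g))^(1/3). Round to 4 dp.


V = W / (rho_a * g)
V = 38596 / (2522 * 9.81)
V = 38596 / 24740.82
V = 1.560013 m^3
Dn = V^(1/3) = 1.560013^(1/3)
Dn = 1.1598 m

1.1598


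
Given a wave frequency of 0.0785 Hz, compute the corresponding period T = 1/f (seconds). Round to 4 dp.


T = 1 / f
T = 1 / 0.0785
T = 12.7389 s

12.7389


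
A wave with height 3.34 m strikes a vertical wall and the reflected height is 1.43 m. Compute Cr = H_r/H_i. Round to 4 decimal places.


Cr = H_r / H_i
Cr = 1.43 / 3.34
Cr = 0.4281

0.4281


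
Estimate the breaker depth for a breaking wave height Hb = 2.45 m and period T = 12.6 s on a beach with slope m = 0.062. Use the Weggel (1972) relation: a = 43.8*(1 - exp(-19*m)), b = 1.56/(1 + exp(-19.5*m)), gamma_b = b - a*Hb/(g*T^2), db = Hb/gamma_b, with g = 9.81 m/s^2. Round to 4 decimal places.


a = 43.8 * (1 - exp(-19 * m))
exp(-19 * 0.062) = exp(-1.1780) = 0.307894
a = 43.8 * (1 - 0.307894) = 30.314247
b = 1.56 / (1 + exp(-19.5 * m))
exp(-19.5 * 0.062) = exp(-1.2090) = 0.298496
b = 1.56 / (1 + 0.298496) = 1.201390
Hb / (g * T^2) = 2.45 / (9.81 * 12.6^2) = 2.45 / 1557.4356 = 0.00157310
gamma_b = b - a * Hb/(g*T^2) = 1.201390 - 30.314247 * 0.00157310 = 1.153703
db = Hb / gamma_b = 2.45 / 1.153703
db = 2.1236 m

2.1236


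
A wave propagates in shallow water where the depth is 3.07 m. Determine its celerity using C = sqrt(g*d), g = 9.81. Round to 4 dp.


Using the shallow-water approximation:
C = sqrt(g * d) = sqrt(9.81 * 3.07)
C = sqrt(30.1167)
C = 5.4879 m/s

5.4879


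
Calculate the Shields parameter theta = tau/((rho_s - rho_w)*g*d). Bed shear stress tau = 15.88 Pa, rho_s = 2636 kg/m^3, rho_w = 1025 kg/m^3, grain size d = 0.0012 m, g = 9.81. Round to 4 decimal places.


theta = tau / ((rho_s - rho_w) * g * d)
rho_s - rho_w = 2636 - 1025 = 1611
Denominator = 1611 * 9.81 * 0.0012 = 18.964692
theta = 15.88 / 18.964692
theta = 0.8373

0.8373


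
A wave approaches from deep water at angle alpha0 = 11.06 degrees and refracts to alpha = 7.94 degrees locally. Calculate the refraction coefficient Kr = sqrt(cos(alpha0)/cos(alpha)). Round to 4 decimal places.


Kr = sqrt(cos(alpha0) / cos(alpha))
cos(11.06) = 0.981427
cos(7.94) = 0.990413
Kr = sqrt(0.981427 / 0.990413)
Kr = sqrt(0.990927)
Kr = 0.9955

0.9955


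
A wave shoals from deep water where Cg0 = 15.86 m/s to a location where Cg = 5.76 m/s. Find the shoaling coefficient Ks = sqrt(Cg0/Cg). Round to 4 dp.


Ks = sqrt(Cg0 / Cg)
Ks = sqrt(15.86 / 5.76)
Ks = sqrt(2.7535)
Ks = 1.6594

1.6594


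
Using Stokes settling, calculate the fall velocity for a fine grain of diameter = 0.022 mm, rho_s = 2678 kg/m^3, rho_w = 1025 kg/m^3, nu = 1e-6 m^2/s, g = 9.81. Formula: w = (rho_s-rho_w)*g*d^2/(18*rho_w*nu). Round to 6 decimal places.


w = (rho_s - rho_w) * g * d^2 / (18 * rho_w * nu)
d = 0.022 mm = 0.000022 m
rho_s - rho_w = 2678 - 1025 = 1653
Numerator = 1653 * 9.81 * (0.000022)^2 = 0.000007848510
Denominator = 18 * 1025 * 1e-6 = 0.018450
w = 0.000425 m/s

0.000425


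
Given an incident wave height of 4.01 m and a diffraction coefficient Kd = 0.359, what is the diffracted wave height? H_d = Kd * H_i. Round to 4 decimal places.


H_d = Kd * H_i
H_d = 0.359 * 4.01
H_d = 1.4396 m

1.4396


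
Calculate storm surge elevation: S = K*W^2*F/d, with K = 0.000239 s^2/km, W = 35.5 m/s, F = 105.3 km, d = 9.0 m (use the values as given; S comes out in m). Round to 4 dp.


S = K * W^2 * F / d
W^2 = 35.5^2 = 1260.25
S = 0.000239 * 1260.25 * 105.3 / 9.0
Numerator = 0.000239 * 1260.25 * 105.3 = 31.716334
S = 31.716334 / 9.0 = 3.5240 m

3.5240


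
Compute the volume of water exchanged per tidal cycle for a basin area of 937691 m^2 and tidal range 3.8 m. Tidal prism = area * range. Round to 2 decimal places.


Tidal prism = Area * Tidal range
P = 937691 * 3.8
P = 3563225.80 m^3

3563225.80


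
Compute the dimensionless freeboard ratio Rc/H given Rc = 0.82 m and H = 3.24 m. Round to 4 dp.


Relative freeboard = Rc / H
= 0.82 / 3.24
= 0.2531

0.2531


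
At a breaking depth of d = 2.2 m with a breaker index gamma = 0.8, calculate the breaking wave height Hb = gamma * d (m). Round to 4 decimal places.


Hb = gamma * d
Hb = 0.8 * 2.2
Hb = 1.7600 m

1.7600


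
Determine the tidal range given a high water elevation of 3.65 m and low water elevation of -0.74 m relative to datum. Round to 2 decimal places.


Tidal range = High water - Low water
Tidal range = 3.65 - (-0.74)
Tidal range = 4.39 m

4.39


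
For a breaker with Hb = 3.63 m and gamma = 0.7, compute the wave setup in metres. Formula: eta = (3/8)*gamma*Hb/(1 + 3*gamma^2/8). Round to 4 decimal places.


eta = (3/8) * gamma * Hb / (1 + 3*gamma^2/8)
Numerator = (3/8) * 0.7 * 3.63 = 0.952875
Denominator = 1 + 3*0.7^2/8 = 1 + 0.183750 = 1.183750
eta = 0.952875 / 1.183750
eta = 0.8050 m

0.8050


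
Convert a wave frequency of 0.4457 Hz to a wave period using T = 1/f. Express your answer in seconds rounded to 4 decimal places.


T = 1 / f
T = 1 / 0.4457
T = 2.2437 s

2.2437


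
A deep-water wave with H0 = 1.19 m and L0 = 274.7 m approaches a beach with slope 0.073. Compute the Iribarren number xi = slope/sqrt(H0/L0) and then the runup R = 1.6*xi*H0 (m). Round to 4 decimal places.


xi = slope / sqrt(H0/L0)
H0/L0 = 1.19/274.7 = 0.004332
sqrt(0.004332) = 0.065818
xi = 0.073 / 0.065818 = 1.109120
R = 1.6 * xi * H0 = 1.6 * 1.109120 * 1.19
R = 2.1118 m

2.1118


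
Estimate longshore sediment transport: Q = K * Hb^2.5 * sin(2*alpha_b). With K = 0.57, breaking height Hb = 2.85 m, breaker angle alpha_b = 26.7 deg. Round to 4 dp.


Q = K * Hb^2.5 * sin(2 * alpha_b)
Hb^2.5 = 2.85^2.5 = 13.712358
sin(2 * 26.7) = sin(53.4) = 0.802817
Q = 0.57 * 13.712358 * 0.802817
Q = 6.2749 m^3/s

6.2749


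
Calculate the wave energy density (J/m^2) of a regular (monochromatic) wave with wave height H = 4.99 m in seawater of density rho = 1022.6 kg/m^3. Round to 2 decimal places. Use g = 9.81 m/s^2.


E = (1/8) * rho * g * H^2
E = (1/8) * 1022.6 * 9.81 * 4.99^2
E = 0.125 * 1022.6 * 9.81 * 24.9001
E = 31223.81 J/m^2

31223.81


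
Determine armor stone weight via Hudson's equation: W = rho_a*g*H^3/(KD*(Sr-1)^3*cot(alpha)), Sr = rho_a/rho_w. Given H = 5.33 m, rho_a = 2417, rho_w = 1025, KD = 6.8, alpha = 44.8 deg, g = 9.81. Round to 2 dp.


Sr = rho_a / rho_w = 2417 / 1025 = 2.358049
(Sr - 1) = 1.358049
(Sr - 1)^3 = 2.504645
cot(44.8) = 1 / tan(44.8) = 1 / 0.993043 = 1.007006
Numerator = 2417 * 9.81 * 5.33^3 = 3590271.4442
Denominator = 6.8 * 2.504645 * 1.007006 = 17.150903
W = 3590271.4442 / 17.150903
W = 209334.25 N

209334.25


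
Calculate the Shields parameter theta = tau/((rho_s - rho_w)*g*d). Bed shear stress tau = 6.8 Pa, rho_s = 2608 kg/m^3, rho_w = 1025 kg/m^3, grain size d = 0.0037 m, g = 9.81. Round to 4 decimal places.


theta = tau / ((rho_s - rho_w) * g * d)
rho_s - rho_w = 2608 - 1025 = 1583
Denominator = 1583 * 9.81 * 0.0037 = 57.458151
theta = 6.8 / 57.458151
theta = 0.1183

0.1183


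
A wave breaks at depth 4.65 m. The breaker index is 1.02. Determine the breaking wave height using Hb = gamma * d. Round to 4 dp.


Hb = gamma * d
Hb = 1.02 * 4.65
Hb = 4.7430 m

4.7430


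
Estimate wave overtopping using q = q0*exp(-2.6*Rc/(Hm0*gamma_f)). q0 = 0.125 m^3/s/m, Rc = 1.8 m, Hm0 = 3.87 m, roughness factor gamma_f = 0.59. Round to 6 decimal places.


q = q0 * exp(-2.6 * Rc / (Hm0 * gamma_f))
Exponent = -2.6 * 1.8 / (3.87 * 0.59)
= -2.6 * 1.8 / 2.2833
= -2.049665
exp(-2.049665) = 0.128778
q = 0.125 * 0.128778
q = 0.016097 m^3/s/m

0.016097


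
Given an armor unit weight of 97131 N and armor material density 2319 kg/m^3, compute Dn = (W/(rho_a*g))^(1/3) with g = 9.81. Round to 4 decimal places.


V = W / (rho_a * g)
V = 97131 / (2319 * 9.81)
V = 97131 / 22749.39
V = 4.269609 m^3
Dn = V^(1/3) = 4.269609^(1/3)
Dn = 1.6223 m

1.6223


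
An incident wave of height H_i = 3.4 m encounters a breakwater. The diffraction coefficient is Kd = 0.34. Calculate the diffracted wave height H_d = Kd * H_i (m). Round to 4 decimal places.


H_d = Kd * H_i
H_d = 0.34 * 3.4
H_d = 1.1560 m

1.1560


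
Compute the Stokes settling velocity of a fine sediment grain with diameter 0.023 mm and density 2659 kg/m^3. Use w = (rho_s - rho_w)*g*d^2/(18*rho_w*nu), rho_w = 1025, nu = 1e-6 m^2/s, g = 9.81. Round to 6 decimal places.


w = (rho_s - rho_w) * g * d^2 / (18 * rho_w * nu)
d = 0.023 mm = 0.000023 m
rho_s - rho_w = 2659 - 1025 = 1634
Numerator = 1634 * 9.81 * (0.000023)^2 = 0.000008479627
Denominator = 18 * 1025 * 1e-6 = 0.018450
w = 0.000460 m/s

0.000460


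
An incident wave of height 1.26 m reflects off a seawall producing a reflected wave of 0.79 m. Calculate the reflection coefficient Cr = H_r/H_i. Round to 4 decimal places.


Cr = H_r / H_i
Cr = 0.79 / 1.26
Cr = 0.6270

0.6270


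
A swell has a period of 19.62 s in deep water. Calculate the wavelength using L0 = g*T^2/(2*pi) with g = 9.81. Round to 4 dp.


L0 = g * T^2 / (2 * pi)
L0 = 9.81 * 19.62^2 / (2 * pi)
L0 = 9.81 * 384.9444 / 6.28319
L0 = 3776.3046 / 6.28319
L0 = 601.0175 m

601.0175


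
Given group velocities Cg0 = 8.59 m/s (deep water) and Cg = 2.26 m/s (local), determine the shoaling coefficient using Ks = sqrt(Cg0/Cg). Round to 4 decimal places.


Ks = sqrt(Cg0 / Cg)
Ks = sqrt(8.59 / 2.26)
Ks = sqrt(3.8009)
Ks = 1.9496

1.9496


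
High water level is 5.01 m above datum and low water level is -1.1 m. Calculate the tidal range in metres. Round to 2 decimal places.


Tidal range = High water - Low water
Tidal range = 5.01 - (-1.1)
Tidal range = 6.11 m

6.11


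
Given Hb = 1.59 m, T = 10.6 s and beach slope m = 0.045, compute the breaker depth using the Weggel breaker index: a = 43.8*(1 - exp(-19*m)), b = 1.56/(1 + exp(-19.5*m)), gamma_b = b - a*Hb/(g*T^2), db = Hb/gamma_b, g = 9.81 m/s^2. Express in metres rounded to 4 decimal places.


a = 43.8 * (1 - exp(-19 * m))
exp(-19 * 0.045) = exp(-0.8550) = 0.425283
a = 43.8 * (1 - 0.425283) = 25.172596
b = 1.56 / (1 + exp(-19.5 * m))
exp(-19.5 * 0.045) = exp(-0.8775) = 0.415821
b = 1.56 / (1 + 0.415821) = 1.101834
Hb / (g * T^2) = 1.59 / (9.81 * 10.6^2) = 1.59 / 1102.2516 = 0.00144250
gamma_b = b - a * Hb/(g*T^2) = 1.101834 - 25.172596 * 0.00144250 = 1.065523
db = Hb / gamma_b = 1.59 / 1.065523
db = 1.4922 m

1.4922


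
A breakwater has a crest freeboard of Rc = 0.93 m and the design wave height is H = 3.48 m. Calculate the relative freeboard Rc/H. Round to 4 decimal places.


Relative freeboard = Rc / H
= 0.93 / 3.48
= 0.2672

0.2672


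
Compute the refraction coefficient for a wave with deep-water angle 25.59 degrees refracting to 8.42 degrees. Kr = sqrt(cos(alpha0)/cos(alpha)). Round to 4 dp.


Kr = sqrt(cos(alpha0) / cos(alpha))
cos(25.59) = 0.901908
cos(8.42) = 0.989221
Kr = sqrt(0.901908 / 0.989221)
Kr = sqrt(0.911735)
Kr = 0.9548

0.9548


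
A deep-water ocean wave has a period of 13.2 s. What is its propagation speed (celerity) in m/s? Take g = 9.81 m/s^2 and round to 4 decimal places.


We use the deep-water celerity formula:
C = g * T / (2 * pi)
C = 9.81 * 13.2 / (2 * 3.14159...)
C = 129.492000 / 6.283185
C = 20.6093 m/s

20.6093


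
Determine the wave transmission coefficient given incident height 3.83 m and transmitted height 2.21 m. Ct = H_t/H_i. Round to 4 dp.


Ct = H_t / H_i
Ct = 2.21 / 3.83
Ct = 0.5770

0.5770


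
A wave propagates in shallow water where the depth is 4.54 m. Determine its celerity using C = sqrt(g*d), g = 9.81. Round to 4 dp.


Using the shallow-water approximation:
C = sqrt(g * d) = sqrt(9.81 * 4.54)
C = sqrt(44.5374)
C = 6.6736 m/s

6.6736


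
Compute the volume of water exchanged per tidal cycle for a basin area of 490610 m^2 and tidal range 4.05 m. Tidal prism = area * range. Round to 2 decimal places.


Tidal prism = Area * Tidal range
P = 490610 * 4.05
P = 1986970.50 m^3

1986970.50


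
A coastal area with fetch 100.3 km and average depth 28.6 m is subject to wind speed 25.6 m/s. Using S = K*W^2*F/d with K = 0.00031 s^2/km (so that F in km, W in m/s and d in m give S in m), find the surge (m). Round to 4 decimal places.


S = K * W^2 * F / d
W^2 = 25.6^2 = 655.36
S = 0.00031 * 655.36 * 100.3 / 28.6
Numerator = 0.00031 * 655.36 * 100.3 = 20.377108
S = 20.377108 / 28.6 = 0.7125 m

0.7125


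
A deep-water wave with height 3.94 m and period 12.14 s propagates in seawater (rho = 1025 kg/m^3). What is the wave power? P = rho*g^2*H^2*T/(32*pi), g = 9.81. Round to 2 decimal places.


P = rho * g^2 * H^2 * T / (32 * pi)
P = 1025 * 9.81^2 * 3.94^2 * 12.14 / (32 * pi)
P = 1025 * 96.2361 * 15.5236 * 12.14 / 100.53096
P = 184915.43 W/m

184915.43
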